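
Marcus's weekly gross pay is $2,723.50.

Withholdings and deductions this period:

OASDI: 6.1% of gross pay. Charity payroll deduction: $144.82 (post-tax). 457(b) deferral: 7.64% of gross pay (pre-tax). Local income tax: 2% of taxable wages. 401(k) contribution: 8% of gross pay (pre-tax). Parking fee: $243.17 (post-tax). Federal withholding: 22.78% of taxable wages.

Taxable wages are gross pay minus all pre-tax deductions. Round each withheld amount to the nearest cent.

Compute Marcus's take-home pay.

$1,174.09

401(k) contribution: $2,723.50 × 0.08 = $217.88
457(b) deferral: $2,723.50 × 0.0764 = $208.08
Pre-tax total = $217.88 + $208.08 = $425.96
Taxable wages = $2,723.50 − $425.96 = $2,297.54
Federal withholding: $2,297.54 × 0.2278 = $523.38
Local income tax: $2,297.54 × 0.02 = $45.95
OASDI: $2,723.50 × 0.061 = $166.13
Charity payroll deduction: $144.82
Parking fee: $243.17
Total deductions = $217.88 + $208.08 + $523.38 + $45.95 + $166.13 + $144.82 + $243.17 = $1,549.41
Net pay = $2,723.50 − $1,549.41 = $1,174.09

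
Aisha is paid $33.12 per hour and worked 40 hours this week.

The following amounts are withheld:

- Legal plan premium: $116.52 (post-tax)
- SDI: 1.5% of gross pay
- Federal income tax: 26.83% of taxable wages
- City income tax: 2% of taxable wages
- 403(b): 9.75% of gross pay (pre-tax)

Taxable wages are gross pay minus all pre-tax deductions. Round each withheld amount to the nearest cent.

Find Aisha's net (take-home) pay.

$714.54

Gross pay: 40 × $33.12 = $1,324.80
403(b): $1,324.80 × 0.0975 = $129.17
Taxable wages = $1,324.80 − $129.17 = $1,195.63
Federal income tax: $1,195.63 × 0.2683 = $320.79
City income tax: $1,195.63 × 0.02 = $23.91
SDI: $1,324.80 × 0.015 = $19.87
Legal plan premium: $116.52
Total deductions = $129.17 + $320.79 + $23.91 + $19.87 + $116.52 = $610.26
Net pay = $1,324.80 − $610.26 = $714.54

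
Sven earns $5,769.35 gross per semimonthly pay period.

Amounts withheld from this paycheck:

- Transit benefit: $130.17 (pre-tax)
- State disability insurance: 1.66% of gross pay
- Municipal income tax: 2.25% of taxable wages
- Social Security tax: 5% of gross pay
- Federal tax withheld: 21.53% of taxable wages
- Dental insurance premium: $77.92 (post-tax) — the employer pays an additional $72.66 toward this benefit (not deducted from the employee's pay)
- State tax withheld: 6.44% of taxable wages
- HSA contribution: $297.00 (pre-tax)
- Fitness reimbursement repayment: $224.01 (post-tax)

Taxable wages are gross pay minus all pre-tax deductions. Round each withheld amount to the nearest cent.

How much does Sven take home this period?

Transit benefit: $130.17
HSA contribution: $297.00
Pre-tax total = $130.17 + $297.00 = $427.17
Taxable wages = $5,769.35 − $427.17 = $5,342.18
Municipal income tax: $5,342.18 × 0.0225 = $120.20
Federal tax withheld: $5,342.18 × 0.2153 = $1,150.17
State tax withheld: $5,342.18 × 0.0644 = $344.04
Social Security tax: $5,769.35 × 0.05 = $288.47
State disability insurance: $5,769.35 × 0.0166 = $95.77
Fitness reimbursement repayment: $224.01
Dental insurance premium: $77.92
(Employer's $72.66 toward dental insurance premium is not withheld from the employee.)
Total deductions = $130.17 + $297.00 + $120.20 + $1,150.17 + $344.04 + $288.47 + $95.77 + $224.01 + $77.92 = $2,727.75
Net pay = $5,769.35 − $2,727.75 = $3,041.60

$3,041.60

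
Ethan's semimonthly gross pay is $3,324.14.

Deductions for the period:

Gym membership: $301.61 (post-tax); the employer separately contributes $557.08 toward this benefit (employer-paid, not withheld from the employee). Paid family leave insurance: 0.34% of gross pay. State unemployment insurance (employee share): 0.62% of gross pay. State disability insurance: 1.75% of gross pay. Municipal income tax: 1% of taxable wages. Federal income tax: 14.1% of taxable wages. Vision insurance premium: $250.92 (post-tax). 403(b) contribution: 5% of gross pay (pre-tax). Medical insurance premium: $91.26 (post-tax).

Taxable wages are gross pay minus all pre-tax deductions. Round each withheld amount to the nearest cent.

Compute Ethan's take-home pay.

$1,947.21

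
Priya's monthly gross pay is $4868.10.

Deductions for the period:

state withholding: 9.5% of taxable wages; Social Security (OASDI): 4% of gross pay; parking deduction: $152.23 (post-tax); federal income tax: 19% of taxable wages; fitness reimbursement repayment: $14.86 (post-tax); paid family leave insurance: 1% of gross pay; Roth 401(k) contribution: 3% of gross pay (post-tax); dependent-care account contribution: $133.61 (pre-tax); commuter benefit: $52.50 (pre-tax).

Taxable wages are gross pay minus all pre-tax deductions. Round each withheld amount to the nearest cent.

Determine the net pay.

Dependent-care account contribution: $133.61
Commuter benefit: $52.50
Pre-tax total = $133.61 + $52.50 = $186.11
Taxable wages = $4868.10 − $186.11 = $4681.99
Federal income tax: $4681.99 × 0.19 = $889.58
State withholding: $4681.99 × 0.095 = $444.79
Social Security (OASDI): $4868.10 × 0.04 = $194.72
Paid family leave insurance: $4868.10 × 0.01 = $48.68
Fitness reimbursement repayment: $14.86
Parking deduction: $152.23
Roth 401(k) contribution: $4868.10 × 0.03 = $146.04
Total deductions = $133.61 + $52.50 + $889.58 + $444.79 + $194.72 + $48.68 + $14.86 + $152.23 + $146.04 = $2077.01
Net pay = $4868.10 − $2077.01 = $2791.09

$2791.09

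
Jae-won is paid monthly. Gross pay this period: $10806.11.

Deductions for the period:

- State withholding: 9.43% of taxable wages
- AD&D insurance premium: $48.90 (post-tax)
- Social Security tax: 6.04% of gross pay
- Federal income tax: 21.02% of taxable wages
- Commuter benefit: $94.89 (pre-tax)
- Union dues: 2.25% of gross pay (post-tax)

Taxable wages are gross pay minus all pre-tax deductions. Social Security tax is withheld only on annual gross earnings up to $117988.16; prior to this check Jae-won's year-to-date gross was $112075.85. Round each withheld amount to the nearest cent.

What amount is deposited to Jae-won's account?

$6800.51

Commuter benefit: $94.89
Taxable wages = $10806.11 − $94.89 = $10711.22
State withholding: $10711.22 × 0.0943 = $1010.07
Federal income tax: $10711.22 × 0.2102 = $2251.50
Social Security tax: only $117988.16 − $112075.85 = $5912.31 of this check is subject → $5912.31 × 0.0604 = $357.10
Union dues: $10806.11 × 0.0225 = $243.14
AD&D insurance premium: $48.90
Total deductions = $94.89 + $1010.07 + $2251.50 + $357.10 + $243.14 + $48.90 = $4005.60
Net pay = $10806.11 − $4005.60 = $6800.51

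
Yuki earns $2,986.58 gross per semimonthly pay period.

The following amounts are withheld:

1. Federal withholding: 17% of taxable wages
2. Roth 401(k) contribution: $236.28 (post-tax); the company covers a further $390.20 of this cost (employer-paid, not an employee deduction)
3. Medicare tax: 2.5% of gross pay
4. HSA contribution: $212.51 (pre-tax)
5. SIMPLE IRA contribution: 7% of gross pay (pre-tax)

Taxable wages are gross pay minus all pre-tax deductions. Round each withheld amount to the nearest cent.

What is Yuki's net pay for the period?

HSA contribution: $212.51
SIMPLE IRA contribution: $2,986.58 × 0.07 = $209.06
Pre-tax total = $212.51 + $209.06 = $421.57
Taxable wages = $2,986.58 − $421.57 = $2,565.01
Federal withholding: $2,565.01 × 0.17 = $436.05
Medicare tax: $2,986.58 × 0.025 = $74.66
Roth 401(k) contribution: $236.28
(Employer's $390.20 toward Roth 401(k) contribution is not withheld from the employee.)
Total deductions = $212.51 + $209.06 + $436.05 + $74.66 + $236.28 = $1,168.56
Net pay = $2,986.58 − $1,168.56 = $1,818.02

$1,818.02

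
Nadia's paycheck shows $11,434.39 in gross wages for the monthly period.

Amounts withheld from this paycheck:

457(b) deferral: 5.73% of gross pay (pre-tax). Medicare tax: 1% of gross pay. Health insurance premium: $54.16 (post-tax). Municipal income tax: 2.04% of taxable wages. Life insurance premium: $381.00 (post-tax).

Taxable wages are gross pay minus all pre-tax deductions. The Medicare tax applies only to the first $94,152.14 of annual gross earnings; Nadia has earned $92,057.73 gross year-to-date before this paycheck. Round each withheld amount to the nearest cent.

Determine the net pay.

$10,103.20

457(b) deferral: $11,434.39 × 0.0573 = $655.19
Taxable wages = $11,434.39 − $655.19 = $10,779.20
Municipal income tax: $10,779.20 × 0.0204 = $219.90
Medicare tax: only $94,152.14 − $92,057.73 = $2,094.41 of this check is subject → $2,094.41 × 0.01 = $20.94
Health insurance premium: $54.16
Life insurance premium: $381.00
Total deductions = $655.19 + $219.90 + $20.94 + $54.16 + $381.00 = $1,331.19
Net pay = $11,434.39 − $1,331.19 = $10,103.20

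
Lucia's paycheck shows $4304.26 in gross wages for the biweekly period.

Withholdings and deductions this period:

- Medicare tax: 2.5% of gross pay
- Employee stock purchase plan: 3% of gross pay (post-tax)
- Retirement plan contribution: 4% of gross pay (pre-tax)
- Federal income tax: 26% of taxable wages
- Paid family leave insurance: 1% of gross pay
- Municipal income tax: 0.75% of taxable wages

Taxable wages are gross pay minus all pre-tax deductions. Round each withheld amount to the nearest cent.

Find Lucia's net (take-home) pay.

$2746.98

Retirement plan contribution: $4304.26 × 0.04 = $172.17
Taxable wages = $4304.26 − $172.17 = $4132.09
Federal income tax: $4132.09 × 0.26 = $1074.34
Municipal income tax: $4132.09 × 0.0075 = $30.99
Paid family leave insurance: $4304.26 × 0.01 = $43.04
Medicare tax: $4304.26 × 0.025 = $107.61
Employee stock purchase plan: $4304.26 × 0.03 = $129.13
Total deductions = $172.17 + $1074.34 + $30.99 + $43.04 + $107.61 + $129.13 = $1557.28
Net pay = $4304.26 − $1557.28 = $2746.98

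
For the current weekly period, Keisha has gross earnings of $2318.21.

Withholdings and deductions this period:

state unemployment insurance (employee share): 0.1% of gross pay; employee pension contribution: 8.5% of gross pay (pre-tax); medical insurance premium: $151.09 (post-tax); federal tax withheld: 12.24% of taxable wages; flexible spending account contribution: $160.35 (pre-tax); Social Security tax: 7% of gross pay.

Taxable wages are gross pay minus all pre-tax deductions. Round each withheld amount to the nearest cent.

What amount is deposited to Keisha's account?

Employee pension contribution: $2318.21 × 0.085 = $197.05
Flexible spending account contribution: $160.35
Pre-tax total = $197.05 + $160.35 = $357.40
Taxable wages = $2318.21 − $357.40 = $1960.81
Federal tax withheld: $1960.81 × 0.1224 = $240.00
Social Security tax: $2318.21 × 0.07 = $162.27
State unemployment insurance (employee share): $2318.21 × 0.001 = $2.32
Medical insurance premium: $151.09
Total deductions = $197.05 + $160.35 + $240.00 + $162.27 + $2.32 + $151.09 = $913.08
Net pay = $2318.21 − $913.08 = $1405.13

$1405.13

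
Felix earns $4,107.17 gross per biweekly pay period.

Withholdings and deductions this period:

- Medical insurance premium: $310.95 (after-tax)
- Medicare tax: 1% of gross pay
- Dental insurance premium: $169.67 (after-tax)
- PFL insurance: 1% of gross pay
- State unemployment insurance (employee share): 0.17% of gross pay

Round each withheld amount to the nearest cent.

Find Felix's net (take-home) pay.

Medicare tax: $4,107.17 × 0.01 = $41.07
PFL insurance: $4,107.17 × 0.01 = $41.07
State unemployment insurance (employee share): $4,107.17 × 0.0017 = $6.98
Medical insurance premium: $310.95
Dental insurance premium: $169.67
Total deductions = $41.07 + $41.07 + $6.98 + $310.95 + $169.67 = $569.74
Net pay = $4,107.17 − $569.74 = $3,537.43

$3,537.43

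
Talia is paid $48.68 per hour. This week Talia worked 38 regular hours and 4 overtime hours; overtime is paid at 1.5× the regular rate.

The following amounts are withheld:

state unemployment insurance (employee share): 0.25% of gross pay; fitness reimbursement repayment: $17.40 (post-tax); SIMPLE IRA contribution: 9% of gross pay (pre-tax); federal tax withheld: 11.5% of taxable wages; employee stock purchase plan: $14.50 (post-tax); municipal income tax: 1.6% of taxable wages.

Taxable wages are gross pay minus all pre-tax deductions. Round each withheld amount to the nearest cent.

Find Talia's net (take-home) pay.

Regular pay: 38 × $48.68 = $1849.84
Overtime pay: 4 × $48.68 × 1.5 = $292.08
Gross pay = $1849.84 + $292.08 = $2141.92
SIMPLE IRA contribution: $2141.92 × 0.09 = $192.77
Taxable wages = $2141.92 − $192.77 = $1949.15
Municipal income tax: $1949.15 × 0.016 = $31.19
Federal tax withheld: $1949.15 × 0.115 = $224.15
State unemployment insurance (employee share): $2141.92 × 0.0025 = $5.35
Fitness reimbursement repayment: $17.40
Employee stock purchase plan: $14.50
Total deductions = $192.77 + $31.19 + $224.15 + $5.35 + $17.40 + $14.50 = $485.36
Net pay = $2141.92 − $485.36 = $1656.56

$1656.56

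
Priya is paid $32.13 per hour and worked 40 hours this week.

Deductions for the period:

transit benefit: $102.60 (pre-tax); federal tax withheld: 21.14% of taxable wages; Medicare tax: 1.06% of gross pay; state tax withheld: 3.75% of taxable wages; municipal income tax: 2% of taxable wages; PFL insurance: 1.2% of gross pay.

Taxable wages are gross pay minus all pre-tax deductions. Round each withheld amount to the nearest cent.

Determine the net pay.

Gross pay: 40 × $32.13 = $1,285.20
Transit benefit: $102.60
Taxable wages = $1,285.20 − $102.60 = $1,182.60
Municipal income tax: $1,182.60 × 0.02 = $23.65
Federal tax withheld: $1,182.60 × 0.2114 = $250.00
State tax withheld: $1,182.60 × 0.0375 = $44.35
PFL insurance: $1,285.20 × 0.012 = $15.42
Medicare tax: $1,285.20 × 0.0106 = $13.62
Total deductions = $102.60 + $23.65 + $250.00 + $44.35 + $15.42 + $13.62 = $449.64
Net pay = $1,285.20 − $449.64 = $835.56

$835.56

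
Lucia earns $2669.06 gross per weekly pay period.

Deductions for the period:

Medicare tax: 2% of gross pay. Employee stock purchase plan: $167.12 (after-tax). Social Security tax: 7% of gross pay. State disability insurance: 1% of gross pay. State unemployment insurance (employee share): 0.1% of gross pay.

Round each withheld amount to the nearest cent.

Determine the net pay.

$2232.37

Medicare tax: $2669.06 × 0.02 = $53.38
State disability insurance: $2669.06 × 0.01 = $26.69
State unemployment insurance (employee share): $2669.06 × 0.001 = $2.67
Social Security tax: $2669.06 × 0.07 = $186.83
Employee stock purchase plan: $167.12
Total deductions = $53.38 + $26.69 + $2.67 + $186.83 + $167.12 = $436.69
Net pay = $2669.06 − $436.69 = $2232.37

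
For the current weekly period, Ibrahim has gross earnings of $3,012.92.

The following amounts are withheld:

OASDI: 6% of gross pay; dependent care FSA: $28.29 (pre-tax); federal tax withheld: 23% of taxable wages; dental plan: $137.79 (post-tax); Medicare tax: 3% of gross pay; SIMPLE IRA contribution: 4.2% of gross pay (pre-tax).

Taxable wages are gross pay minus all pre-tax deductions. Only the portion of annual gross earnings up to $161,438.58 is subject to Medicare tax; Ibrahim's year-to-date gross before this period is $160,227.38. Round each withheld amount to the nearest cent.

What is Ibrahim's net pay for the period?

Dependent care FSA: $28.29
SIMPLE IRA contribution: $3,012.92 × 0.042 = $126.54
Pre-tax total = $28.29 + $126.54 = $154.83
Taxable wages = $3,012.92 − $154.83 = $2,858.09
Federal tax withheld: $2,858.09 × 0.23 = $657.36
Medicare tax: only $161,438.58 − $160,227.38 = $1,211.20 of this check is subject → $1,211.20 × 0.03 = $36.34
OASDI: $3,012.92 × 0.06 = $180.78
Dental plan: $137.79
Total deductions = $28.29 + $126.54 + $657.36 + $36.34 + $180.78 + $137.79 = $1,167.10
Net pay = $3,012.92 − $1,167.10 = $1,845.82

$1,845.82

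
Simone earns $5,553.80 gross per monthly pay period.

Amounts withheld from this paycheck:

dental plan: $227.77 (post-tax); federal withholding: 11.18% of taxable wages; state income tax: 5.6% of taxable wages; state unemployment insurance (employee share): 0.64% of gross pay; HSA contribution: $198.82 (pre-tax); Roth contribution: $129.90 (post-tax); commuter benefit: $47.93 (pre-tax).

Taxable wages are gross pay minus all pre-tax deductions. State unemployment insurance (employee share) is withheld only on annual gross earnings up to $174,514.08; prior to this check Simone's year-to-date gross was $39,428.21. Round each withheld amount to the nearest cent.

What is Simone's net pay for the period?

HSA contribution: $198.82
Commuter benefit: $47.93
Pre-tax total = $198.82 + $47.93 = $246.75
Taxable wages = $5,553.80 − $246.75 = $5,307.05
Federal withholding: $5,307.05 × 0.1118 = $593.33
State income tax: $5,307.05 × 0.056 = $297.19
State unemployment insurance (employee share): cap not yet reached, full $5,553.80 is subject → $5,553.80 × 0.0064 = $35.54
Dental plan: $227.77
Roth contribution: $129.90
Total deductions = $198.82 + $47.93 + $593.33 + $297.19 + $35.54 + $227.77 + $129.90 = $1,530.48
Net pay = $5,553.80 − $1,530.48 = $4,023.32

$4,023.32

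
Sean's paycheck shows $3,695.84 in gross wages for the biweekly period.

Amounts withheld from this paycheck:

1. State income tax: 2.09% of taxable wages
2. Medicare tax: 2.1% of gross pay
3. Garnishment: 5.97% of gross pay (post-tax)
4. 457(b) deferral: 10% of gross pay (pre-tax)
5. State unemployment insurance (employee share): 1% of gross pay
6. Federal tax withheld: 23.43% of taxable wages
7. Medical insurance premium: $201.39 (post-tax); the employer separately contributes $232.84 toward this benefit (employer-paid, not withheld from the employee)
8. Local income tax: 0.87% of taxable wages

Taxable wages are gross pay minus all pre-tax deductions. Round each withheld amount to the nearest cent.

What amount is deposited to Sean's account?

$1,911.86

457(b) deferral: $3,695.84 × 0.1 = $369.58
Taxable wages = $3,695.84 − $369.58 = $3,326.26
State income tax: $3,326.26 × 0.0209 = $69.52
Local income tax: $3,326.26 × 0.0087 = $28.94
Federal tax withheld: $3,326.26 × 0.2343 = $779.34
State unemployment insurance (employee share): $3,695.84 × 0.01 = $36.96
Medicare tax: $3,695.84 × 0.021 = $77.61
Garnishment: $3,695.84 × 0.0597 = $220.64
Medical insurance premium: $201.39
(Employer's $232.84 toward medical insurance premium is not withheld from the employee.)
Total deductions = $369.58 + $69.52 + $28.94 + $779.34 + $36.96 + $77.61 + $220.64 + $201.39 = $1,783.98
Net pay = $3,695.84 − $1,783.98 = $1,911.86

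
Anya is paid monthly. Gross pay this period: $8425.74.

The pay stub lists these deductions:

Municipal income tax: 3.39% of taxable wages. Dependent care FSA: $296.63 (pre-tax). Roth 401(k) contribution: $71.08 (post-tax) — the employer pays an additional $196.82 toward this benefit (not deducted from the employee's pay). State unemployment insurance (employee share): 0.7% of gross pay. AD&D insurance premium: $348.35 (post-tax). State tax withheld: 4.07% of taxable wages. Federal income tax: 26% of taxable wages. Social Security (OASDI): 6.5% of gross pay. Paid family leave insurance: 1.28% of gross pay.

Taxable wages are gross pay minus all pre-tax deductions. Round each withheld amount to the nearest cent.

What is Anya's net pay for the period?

$4275.18

Dependent care FSA: $296.63
Taxable wages = $8425.74 − $296.63 = $8129.11
Municipal income tax: $8129.11 × 0.0339 = $275.58
State tax withheld: $8129.11 × 0.0407 = $330.85
Federal income tax: $8129.11 × 0.26 = $2113.57
Social Security (OASDI): $8425.74 × 0.065 = $547.67
Paid family leave insurance: $8425.74 × 0.0128 = $107.85
State unemployment insurance (employee share): $8425.74 × 0.007 = $58.98
AD&D insurance premium: $348.35
Roth 401(k) contribution: $71.08
(Employer's $196.82 toward Roth 401(k) contribution is not withheld from the employee.)
Total deductions = $296.63 + $275.58 + $330.85 + $2113.57 + $547.67 + $107.85 + $58.98 + $348.35 + $71.08 = $4150.56
Net pay = $8425.74 − $4150.56 = $4275.18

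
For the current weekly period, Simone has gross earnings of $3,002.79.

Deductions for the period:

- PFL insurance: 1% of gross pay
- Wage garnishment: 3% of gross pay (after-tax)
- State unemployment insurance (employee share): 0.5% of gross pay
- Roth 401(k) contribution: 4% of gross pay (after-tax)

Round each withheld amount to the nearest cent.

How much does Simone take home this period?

State unemployment insurance (employee share): $3,002.79 × 0.005 = $15.01
PFL insurance: $3,002.79 × 0.01 = $30.03
Roth 401(k) contribution: $3,002.79 × 0.04 = $120.11
Wage garnishment: $3,002.79 × 0.03 = $90.08
Total deductions = $15.01 + $30.03 + $120.11 + $90.08 = $255.23
Net pay = $3,002.79 − $255.23 = $2,747.56

$2,747.56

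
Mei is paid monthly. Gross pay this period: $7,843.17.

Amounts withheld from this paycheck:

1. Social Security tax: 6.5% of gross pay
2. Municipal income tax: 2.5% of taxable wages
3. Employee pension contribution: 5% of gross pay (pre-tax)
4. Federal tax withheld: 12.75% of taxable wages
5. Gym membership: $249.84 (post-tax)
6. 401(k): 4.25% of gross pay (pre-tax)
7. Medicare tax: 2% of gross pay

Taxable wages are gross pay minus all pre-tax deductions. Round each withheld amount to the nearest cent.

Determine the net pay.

401(k): $7,843.17 × 0.0425 = $333.33
Employee pension contribution: $7,843.17 × 0.05 = $392.16
Pre-tax total = $333.33 + $392.16 = $725.49
Taxable wages = $7,843.17 − $725.49 = $7,117.68
Municipal income tax: $7,117.68 × 0.025 = $177.94
Federal tax withheld: $7,117.68 × 0.1275 = $907.50
Social Security tax: $7,843.17 × 0.065 = $509.81
Medicare tax: $7,843.17 × 0.02 = $156.86
Gym membership: $249.84
Total deductions = $333.33 + $392.16 + $177.94 + $907.50 + $509.81 + $156.86 + $249.84 = $2,727.44
Net pay = $7,843.17 − $2,727.44 = $5,115.73

$5,115.73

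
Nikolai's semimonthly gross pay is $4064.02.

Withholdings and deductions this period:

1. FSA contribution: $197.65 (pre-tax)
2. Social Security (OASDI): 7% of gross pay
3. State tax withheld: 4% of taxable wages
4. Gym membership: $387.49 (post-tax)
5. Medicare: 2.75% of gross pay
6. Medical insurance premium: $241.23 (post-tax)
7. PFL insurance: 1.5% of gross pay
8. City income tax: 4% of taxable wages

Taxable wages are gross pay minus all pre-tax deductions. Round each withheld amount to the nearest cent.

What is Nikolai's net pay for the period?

$2471.15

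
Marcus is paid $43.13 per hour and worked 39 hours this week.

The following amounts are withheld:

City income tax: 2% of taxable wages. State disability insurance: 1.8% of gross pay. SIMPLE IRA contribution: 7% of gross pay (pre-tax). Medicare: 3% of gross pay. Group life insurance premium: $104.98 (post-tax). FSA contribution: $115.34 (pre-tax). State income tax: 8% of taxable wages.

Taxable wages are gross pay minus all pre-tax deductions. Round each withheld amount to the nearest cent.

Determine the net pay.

Gross pay: 39 × $43.13 = $1,682.07
FSA contribution: $115.34
SIMPLE IRA contribution: $1,682.07 × 0.07 = $117.74
Pre-tax total = $115.34 + $117.74 = $233.08
Taxable wages = $1,682.07 − $233.08 = $1,448.99
State income tax: $1,448.99 × 0.08 = $115.92
City income tax: $1,448.99 × 0.02 = $28.98
Medicare: $1,682.07 × 0.03 = $50.46
State disability insurance: $1,682.07 × 0.018 = $30.28
Group life insurance premium: $104.98
Total deductions = $115.34 + $117.74 + $115.92 + $28.98 + $50.46 + $30.28 + $104.98 = $563.70
Net pay = $1,682.07 − $563.70 = $1,118.37

$1,118.37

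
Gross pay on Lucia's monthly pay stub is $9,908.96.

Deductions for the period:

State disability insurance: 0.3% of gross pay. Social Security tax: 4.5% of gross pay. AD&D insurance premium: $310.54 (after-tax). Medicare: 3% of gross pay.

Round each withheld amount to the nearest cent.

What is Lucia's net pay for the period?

$8,825.52

State disability insurance: $9,908.96 × 0.003 = $29.73
Social Security tax: $9,908.96 × 0.045 = $445.90
Medicare: $9,908.96 × 0.03 = $297.27
AD&D insurance premium: $310.54
Total deductions = $29.73 + $445.90 + $297.27 + $310.54 = $1,083.44
Net pay = $9,908.96 − $1,083.44 = $8,825.52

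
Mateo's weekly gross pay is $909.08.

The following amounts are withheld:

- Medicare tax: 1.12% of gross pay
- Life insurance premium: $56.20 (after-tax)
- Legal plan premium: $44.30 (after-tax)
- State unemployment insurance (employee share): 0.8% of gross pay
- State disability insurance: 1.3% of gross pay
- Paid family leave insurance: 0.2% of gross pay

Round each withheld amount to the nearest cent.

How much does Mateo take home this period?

Paid family leave insurance: $909.08 × 0.002 = $1.82
State disability insurance: $909.08 × 0.013 = $11.82
Medicare tax: $909.08 × 0.0112 = $10.18
State unemployment insurance (employee share): $909.08 × 0.008 = $7.27
Legal plan premium: $44.30
Life insurance premium: $56.20
Total deductions = $1.82 + $11.82 + $10.18 + $7.27 + $44.30 + $56.20 = $131.59
Net pay = $909.08 − $131.59 = $777.49

$777.49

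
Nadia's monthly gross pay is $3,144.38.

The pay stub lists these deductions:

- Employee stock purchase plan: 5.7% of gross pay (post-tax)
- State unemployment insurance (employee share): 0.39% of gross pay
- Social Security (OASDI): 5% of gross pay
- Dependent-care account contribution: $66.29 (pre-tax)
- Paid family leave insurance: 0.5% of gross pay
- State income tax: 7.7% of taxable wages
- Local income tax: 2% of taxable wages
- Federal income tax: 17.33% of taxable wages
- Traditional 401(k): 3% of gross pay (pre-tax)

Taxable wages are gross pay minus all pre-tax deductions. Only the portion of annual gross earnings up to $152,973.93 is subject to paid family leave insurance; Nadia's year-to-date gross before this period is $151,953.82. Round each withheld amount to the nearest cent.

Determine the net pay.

Dependent-care account contribution: $66.29
Traditional 401(k): $3,144.38 × 0.03 = $94.33
Pre-tax total = $66.29 + $94.33 = $160.62
Taxable wages = $3,144.38 − $160.62 = $2,983.76
Federal income tax: $2,983.76 × 0.1733 = $517.09
State income tax: $2,983.76 × 0.077 = $229.75
Local income tax: $2,983.76 × 0.02 = $59.68
State unemployment insurance (employee share): $3,144.38 × 0.0039 = $12.26
Social Security (OASDI): $3,144.38 × 0.05 = $157.22
Paid family leave insurance: only $152,973.93 − $151,953.82 = $1,020.11 of this check is subject → $1,020.11 × 0.005 = $5.10
Employee stock purchase plan: $3,144.38 × 0.057 = $179.23
Total deductions = $66.29 + $94.33 + $517.09 + $229.75 + $59.68 + $12.26 + $157.22 + $5.10 + $179.23 = $1,320.95
Net pay = $3,144.38 − $1,320.95 = $1,823.43

$1,823.43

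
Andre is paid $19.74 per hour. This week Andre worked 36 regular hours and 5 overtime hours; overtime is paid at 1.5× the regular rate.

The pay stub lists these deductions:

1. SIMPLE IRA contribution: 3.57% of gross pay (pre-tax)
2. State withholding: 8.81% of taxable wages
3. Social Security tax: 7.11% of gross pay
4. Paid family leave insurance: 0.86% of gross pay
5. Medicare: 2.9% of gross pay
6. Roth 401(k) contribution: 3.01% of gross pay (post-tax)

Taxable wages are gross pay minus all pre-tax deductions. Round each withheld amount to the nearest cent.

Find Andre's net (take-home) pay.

$635.90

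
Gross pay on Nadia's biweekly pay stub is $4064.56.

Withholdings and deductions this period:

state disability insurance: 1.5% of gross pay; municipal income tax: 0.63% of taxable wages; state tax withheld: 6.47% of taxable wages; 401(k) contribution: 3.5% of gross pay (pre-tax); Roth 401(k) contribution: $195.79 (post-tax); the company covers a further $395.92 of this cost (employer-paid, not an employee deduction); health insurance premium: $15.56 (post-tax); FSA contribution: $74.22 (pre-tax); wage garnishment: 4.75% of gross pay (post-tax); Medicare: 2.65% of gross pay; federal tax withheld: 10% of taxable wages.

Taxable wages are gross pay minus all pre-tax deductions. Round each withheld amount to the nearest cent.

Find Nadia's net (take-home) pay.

401(k) contribution: $4064.56 × 0.035 = $142.26
FSA contribution: $74.22
Pre-tax total = $142.26 + $74.22 = $216.48
Taxable wages = $4064.56 − $216.48 = $3848.08
Municipal income tax: $3848.08 × 0.0063 = $24.24
Federal tax withheld: $3848.08 × 0.1 = $384.81
State tax withheld: $3848.08 × 0.0647 = $248.97
State disability insurance: $4064.56 × 0.015 = $60.97
Medicare: $4064.56 × 0.0265 = $107.71
Health insurance premium: $15.56
Wage garnishment: $4064.56 × 0.0475 = $193.07
Roth 401(k) contribution: $195.79
(Employer's $395.92 toward Roth 401(k) contribution is not withheld from the employee.)
Total deductions = $142.26 + $74.22 + $24.24 + $384.81 + $248.97 + $60.97 + $107.71 + $15.56 + $193.07 + $195.79 = $1447.60
Net pay = $4064.56 − $1447.60 = $2616.96

$2616.96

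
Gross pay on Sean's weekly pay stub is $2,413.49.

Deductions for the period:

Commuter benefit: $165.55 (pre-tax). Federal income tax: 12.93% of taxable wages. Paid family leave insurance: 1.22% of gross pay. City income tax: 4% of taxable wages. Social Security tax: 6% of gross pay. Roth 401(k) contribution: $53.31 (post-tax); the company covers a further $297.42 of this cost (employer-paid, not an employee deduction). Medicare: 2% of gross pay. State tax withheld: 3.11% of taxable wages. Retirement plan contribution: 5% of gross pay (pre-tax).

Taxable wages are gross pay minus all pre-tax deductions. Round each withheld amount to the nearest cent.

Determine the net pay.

Retirement plan contribution: $2,413.49 × 0.05 = $120.67
Commuter benefit: $165.55
Pre-tax total = $120.67 + $165.55 = $286.22
Taxable wages = $2,413.49 − $286.22 = $2,127.27
State tax withheld: $2,127.27 × 0.0311 = $66.16
Federal income tax: $2,127.27 × 0.1293 = $275.06
City income tax: $2,127.27 × 0.04 = $85.09
Social Security tax: $2,413.49 × 0.06 = $144.81
Paid family leave insurance: $2,413.49 × 0.0122 = $29.44
Medicare: $2,413.49 × 0.02 = $48.27
Roth 401(k) contribution: $53.31
(Employer's $297.42 toward Roth 401(k) contribution is not withheld from the employee.)
Total deductions = $120.67 + $165.55 + $66.16 + $275.06 + $85.09 + $144.81 + $29.44 + $48.27 + $53.31 = $988.36
Net pay = $2,413.49 − $988.36 = $1,425.13

$1,425.13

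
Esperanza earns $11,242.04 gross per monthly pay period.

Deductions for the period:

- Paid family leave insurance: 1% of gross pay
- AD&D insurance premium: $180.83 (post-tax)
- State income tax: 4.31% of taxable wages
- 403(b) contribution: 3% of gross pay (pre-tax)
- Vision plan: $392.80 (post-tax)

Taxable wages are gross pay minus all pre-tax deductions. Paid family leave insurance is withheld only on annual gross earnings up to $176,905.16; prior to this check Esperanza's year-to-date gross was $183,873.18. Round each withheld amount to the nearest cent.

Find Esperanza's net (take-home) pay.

403(b) contribution: $11,242.04 × 0.03 = $337.26
Taxable wages = $11,242.04 − $337.26 = $10,904.78
State income tax: $10,904.78 × 0.0431 = $470.00
Paid family leave insurance: annual cap $176,905.16 already reached (YTD $183,873.18), so $0.00
AD&D insurance premium: $180.83
Vision plan: $392.80
Total deductions = $337.26 + $470.00 + $0.00 + $180.83 + $392.80 = $1,380.89
Net pay = $11,242.04 − $1,380.89 = $9,861.15

$9,861.15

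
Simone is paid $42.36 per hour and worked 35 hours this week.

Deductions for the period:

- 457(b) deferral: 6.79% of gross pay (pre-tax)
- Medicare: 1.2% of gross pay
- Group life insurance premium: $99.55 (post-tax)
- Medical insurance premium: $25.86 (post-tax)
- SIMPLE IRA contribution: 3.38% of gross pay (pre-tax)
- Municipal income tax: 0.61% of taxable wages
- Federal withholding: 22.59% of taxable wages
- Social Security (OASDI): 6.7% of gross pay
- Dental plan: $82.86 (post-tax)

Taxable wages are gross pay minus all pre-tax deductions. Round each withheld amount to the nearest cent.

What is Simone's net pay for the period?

Gross pay: 35 × $42.36 = $1,482.60
457(b) deferral: $1,482.60 × 0.0679 = $100.67
SIMPLE IRA contribution: $1,482.60 × 0.0338 = $50.11
Pre-tax total = $100.67 + $50.11 = $150.78
Taxable wages = $1,482.60 − $150.78 = $1,331.82
Municipal income tax: $1,331.82 × 0.0061 = $8.12
Federal withholding: $1,331.82 × 0.2259 = $300.86
Social Security (OASDI): $1,482.60 × 0.067 = $99.33
Medicare: $1,482.60 × 0.012 = $17.79
Dental plan: $82.86
Medical insurance premium: $25.86
Group life insurance premium: $99.55
Total deductions = $100.67 + $50.11 + $8.12 + $300.86 + $99.33 + $17.79 + $82.86 + $25.86 + $99.55 = $785.15
Net pay = $1,482.60 − $785.15 = $697.45

$697.45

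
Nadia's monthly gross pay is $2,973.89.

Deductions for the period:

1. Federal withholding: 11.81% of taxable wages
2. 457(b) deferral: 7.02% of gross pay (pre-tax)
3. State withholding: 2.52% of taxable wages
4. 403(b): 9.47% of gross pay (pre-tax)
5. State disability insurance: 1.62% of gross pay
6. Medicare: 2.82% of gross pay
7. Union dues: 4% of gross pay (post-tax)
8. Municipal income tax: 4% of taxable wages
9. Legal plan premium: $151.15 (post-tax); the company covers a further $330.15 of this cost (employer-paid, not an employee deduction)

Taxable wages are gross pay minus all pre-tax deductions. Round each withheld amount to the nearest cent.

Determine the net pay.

$1,626.12

403(b): $2,973.89 × 0.0947 = $281.63
457(b) deferral: $2,973.89 × 0.0702 = $208.77
Pre-tax total = $281.63 + $208.77 = $490.40
Taxable wages = $2,973.89 − $490.40 = $2,483.49
State withholding: $2,483.49 × 0.0252 = $62.58
Federal withholding: $2,483.49 × 0.1181 = $293.30
Municipal income tax: $2,483.49 × 0.04 = $99.34
State disability insurance: $2,973.89 × 0.0162 = $48.18
Medicare: $2,973.89 × 0.0282 = $83.86
Union dues: $2,973.89 × 0.04 = $118.96
Legal plan premium: $151.15
(Employer's $330.15 toward legal plan premium is not withheld from the employee.)
Total deductions = $281.63 + $208.77 + $62.58 + $293.30 + $99.34 + $48.18 + $83.86 + $118.96 + $151.15 = $1,347.77
Net pay = $2,973.89 − $1,347.77 = $1,626.12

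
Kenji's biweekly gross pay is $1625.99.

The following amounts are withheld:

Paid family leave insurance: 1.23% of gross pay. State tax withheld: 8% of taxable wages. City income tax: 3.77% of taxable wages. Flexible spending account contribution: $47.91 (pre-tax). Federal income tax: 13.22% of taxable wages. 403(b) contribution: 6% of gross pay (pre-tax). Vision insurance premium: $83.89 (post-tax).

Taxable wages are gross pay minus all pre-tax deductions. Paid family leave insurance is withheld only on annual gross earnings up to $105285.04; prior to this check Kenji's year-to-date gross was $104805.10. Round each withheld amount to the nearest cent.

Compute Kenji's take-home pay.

$1020.75

403(b) contribution: $1625.99 × 0.06 = $97.56
Flexible spending account contribution: $47.91
Pre-tax total = $97.56 + $47.91 = $145.47
Taxable wages = $1625.99 − $145.47 = $1480.52
State tax withheld: $1480.52 × 0.08 = $118.44
City income tax: $1480.52 × 0.0377 = $55.82
Federal income tax: $1480.52 × 0.1322 = $195.72
Paid family leave insurance: only $105285.04 − $104805.10 = $479.94 of this check is subject → $479.94 × 0.0123 = $5.90
Vision insurance premium: $83.89
Total deductions = $97.56 + $47.91 + $118.44 + $55.82 + $195.72 + $5.90 + $83.89 = $605.24
Net pay = $1625.99 − $605.24 = $1020.75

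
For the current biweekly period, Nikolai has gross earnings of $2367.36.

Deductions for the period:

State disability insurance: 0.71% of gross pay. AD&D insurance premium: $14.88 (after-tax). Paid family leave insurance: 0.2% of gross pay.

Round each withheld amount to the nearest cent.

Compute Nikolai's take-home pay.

Paid family leave insurance: $2367.36 × 0.002 = $4.73
State disability insurance: $2367.36 × 0.0071 = $16.81
AD&D insurance premium: $14.88
Total deductions = $4.73 + $16.81 + $14.88 = $36.42
Net pay = $2367.36 − $36.42 = $2330.94

$2330.94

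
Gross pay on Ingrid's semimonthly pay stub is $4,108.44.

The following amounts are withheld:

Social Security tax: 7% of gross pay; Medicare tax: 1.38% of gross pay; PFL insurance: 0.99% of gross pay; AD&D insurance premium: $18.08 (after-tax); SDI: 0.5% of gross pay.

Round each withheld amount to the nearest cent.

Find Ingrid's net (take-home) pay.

SDI: $4,108.44 × 0.005 = $20.54
PFL insurance: $4,108.44 × 0.0099 = $40.67
Social Security tax: $4,108.44 × 0.07 = $287.59
Medicare tax: $4,108.44 × 0.0138 = $56.70
AD&D insurance premium: $18.08
Total deductions = $20.54 + $40.67 + $287.59 + $56.70 + $18.08 = $423.58
Net pay = $4,108.44 − $423.58 = $3,684.86

$3,684.86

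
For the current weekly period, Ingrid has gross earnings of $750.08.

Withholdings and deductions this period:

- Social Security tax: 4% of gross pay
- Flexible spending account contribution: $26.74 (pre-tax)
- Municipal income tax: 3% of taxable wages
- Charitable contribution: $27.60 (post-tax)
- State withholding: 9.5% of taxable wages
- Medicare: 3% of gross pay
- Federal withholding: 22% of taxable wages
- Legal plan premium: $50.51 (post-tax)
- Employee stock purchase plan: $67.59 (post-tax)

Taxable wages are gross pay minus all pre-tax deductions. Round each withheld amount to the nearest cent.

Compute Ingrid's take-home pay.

$275.59

Flexible spending account contribution: $26.74
Taxable wages = $750.08 − $26.74 = $723.34
Municipal income tax: $723.34 × 0.03 = $21.70
State withholding: $723.34 × 0.095 = $68.72
Federal withholding: $723.34 × 0.22 = $159.13
Social Security tax: $750.08 × 0.04 = $30.00
Medicare: $750.08 × 0.03 = $22.50
Employee stock purchase plan: $67.59
Charitable contribution: $27.60
Legal plan premium: $50.51
Total deductions = $26.74 + $21.70 + $68.72 + $159.13 + $30.00 + $22.50 + $67.59 + $27.60 + $50.51 = $474.49
Net pay = $750.08 − $474.49 = $275.59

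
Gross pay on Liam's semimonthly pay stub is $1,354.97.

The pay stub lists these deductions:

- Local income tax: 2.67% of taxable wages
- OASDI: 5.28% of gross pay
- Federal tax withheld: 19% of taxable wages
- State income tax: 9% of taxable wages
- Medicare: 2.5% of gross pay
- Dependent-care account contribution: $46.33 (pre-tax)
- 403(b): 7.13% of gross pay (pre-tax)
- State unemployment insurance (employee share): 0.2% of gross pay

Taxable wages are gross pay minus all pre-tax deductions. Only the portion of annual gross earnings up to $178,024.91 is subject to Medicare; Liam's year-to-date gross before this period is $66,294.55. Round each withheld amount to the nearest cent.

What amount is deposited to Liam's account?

$732.18

403(b): $1,354.97 × 0.0713 = $96.61
Dependent-care account contribution: $46.33
Pre-tax total = $96.61 + $46.33 = $142.94
Taxable wages = $1,354.97 − $142.94 = $1,212.03
Local income tax: $1,212.03 × 0.0267 = $32.36
State income tax: $1,212.03 × 0.09 = $109.08
Federal tax withheld: $1,212.03 × 0.19 = $230.29
State unemployment insurance (employee share): $1,354.97 × 0.002 = $2.71
OASDI: $1,354.97 × 0.0528 = $71.54
Medicare: cap not yet reached, full $1,354.97 is subject → $1,354.97 × 0.025 = $33.87
Total deductions = $96.61 + $46.33 + $32.36 + $109.08 + $230.29 + $2.71 + $71.54 + $33.87 = $622.79
Net pay = $1,354.97 − $622.79 = $732.18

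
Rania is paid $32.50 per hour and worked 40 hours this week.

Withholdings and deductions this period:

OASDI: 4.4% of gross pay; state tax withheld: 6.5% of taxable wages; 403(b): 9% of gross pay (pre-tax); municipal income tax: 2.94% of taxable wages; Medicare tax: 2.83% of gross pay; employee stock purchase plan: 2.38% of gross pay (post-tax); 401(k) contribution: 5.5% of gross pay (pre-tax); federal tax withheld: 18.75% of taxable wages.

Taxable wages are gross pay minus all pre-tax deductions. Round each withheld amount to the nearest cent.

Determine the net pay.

Gross pay: 40 × $32.50 = $1,300.00
401(k) contribution: $1,300.00 × 0.055 = $71.50
403(b): $1,300.00 × 0.09 = $117.00
Pre-tax total = $71.50 + $117.00 = $188.50
Taxable wages = $1,300.00 − $188.50 = $1,111.50
Municipal income tax: $1,111.50 × 0.0294 = $32.68
Federal tax withheld: $1,111.50 × 0.1875 = $208.41
State tax withheld: $1,111.50 × 0.065 = $72.25
OASDI: $1,300.00 × 0.044 = $57.20
Medicare tax: $1,300.00 × 0.0283 = $36.79
Employee stock purchase plan: $1,300.00 × 0.0238 = $30.94
Total deductions = $71.50 + $117.00 + $32.68 + $208.41 + $72.25 + $57.20 + $36.79 + $30.94 = $626.77
Net pay = $1,300.00 − $626.77 = $673.23

$673.23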